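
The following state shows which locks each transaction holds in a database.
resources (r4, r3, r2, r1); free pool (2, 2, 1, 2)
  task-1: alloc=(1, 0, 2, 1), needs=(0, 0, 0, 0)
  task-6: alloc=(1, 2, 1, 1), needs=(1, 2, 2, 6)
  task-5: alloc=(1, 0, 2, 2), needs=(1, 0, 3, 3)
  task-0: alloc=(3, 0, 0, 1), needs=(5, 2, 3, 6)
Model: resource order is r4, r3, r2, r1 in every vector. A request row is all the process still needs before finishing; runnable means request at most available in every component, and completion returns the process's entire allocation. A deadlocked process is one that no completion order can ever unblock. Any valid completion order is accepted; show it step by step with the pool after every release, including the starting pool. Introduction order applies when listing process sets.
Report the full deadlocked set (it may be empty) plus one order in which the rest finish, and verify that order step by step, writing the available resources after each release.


The deadlocked set is task-6 and task-0.
Key observation: no order helps: past task-1, task-5, the free pool tops out at (4, 2, 5, 5), below what each blocked process needs in r1.
One completion order for the rest: task-1, task-5. Walking it through:
  pool = (2, 2, 1, 2)
  task-1 needs (0, 0, 0, 0) <= (2, 2, 1, 2) -> finishes; pool += (1, 0, 2, 1) = (3, 2, 3, 3)
  task-5 needs (1, 0, 3, 3) <= (3, 2, 3, 3) -> finishes; pool += (1, 0, 2, 2) = (4, 2, 5, 5)
The blocked processes can never fit:
  blocked: task-6 wants (1, 2, 2, 6), pool (4, 2, 5, 5) — not enough r1
  blocked: task-0 wants (5, 2, 3, 6), pool (4, 2, 5, 5) — not enough r4 and r1


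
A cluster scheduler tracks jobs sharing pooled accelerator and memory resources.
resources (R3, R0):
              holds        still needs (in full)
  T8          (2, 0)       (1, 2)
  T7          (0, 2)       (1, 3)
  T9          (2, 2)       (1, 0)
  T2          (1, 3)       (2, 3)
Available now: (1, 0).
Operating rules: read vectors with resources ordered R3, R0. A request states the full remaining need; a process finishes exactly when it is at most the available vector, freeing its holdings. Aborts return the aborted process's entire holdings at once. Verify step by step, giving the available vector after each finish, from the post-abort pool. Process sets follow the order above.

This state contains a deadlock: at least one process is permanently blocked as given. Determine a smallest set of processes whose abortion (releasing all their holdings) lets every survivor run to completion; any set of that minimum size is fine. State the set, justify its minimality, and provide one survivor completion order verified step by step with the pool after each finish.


The answer: abort T2.
Key observation: T7 was stuck for good until T2 gave back (1, 3); in the order shown it finishes at step 3.
No smaller set exists: with zero aborts the deadlock remains.
The survivors complete as T8, T9, T7. Verifying each step (starting from the post-abort pool):
  pool = (2, 3)
  T8 needs (1, 2) <= (2, 3) -> finishes; pool += (2, 0) = (4, 3)
  T9 needs (1, 0) <= (4, 3) -> finishes; pool += (2, 2) = (6, 5)
  T7 needs (1, 3) <= (6, 5) -> finishes; pool += (0, 2) = (6, 7)


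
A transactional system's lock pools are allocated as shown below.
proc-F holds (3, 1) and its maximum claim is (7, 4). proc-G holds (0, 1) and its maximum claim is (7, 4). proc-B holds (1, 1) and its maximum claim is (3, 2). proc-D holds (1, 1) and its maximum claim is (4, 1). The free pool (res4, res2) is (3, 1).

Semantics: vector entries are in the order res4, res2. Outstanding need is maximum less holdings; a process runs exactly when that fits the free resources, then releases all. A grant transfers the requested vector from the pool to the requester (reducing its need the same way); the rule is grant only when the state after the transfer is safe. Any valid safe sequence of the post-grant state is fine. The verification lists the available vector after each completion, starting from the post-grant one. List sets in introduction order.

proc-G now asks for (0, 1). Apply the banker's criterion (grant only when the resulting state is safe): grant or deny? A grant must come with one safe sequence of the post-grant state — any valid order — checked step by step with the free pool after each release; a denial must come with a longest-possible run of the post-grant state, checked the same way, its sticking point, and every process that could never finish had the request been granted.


DENY. Granting would leave the state unsafe.
Key observation: after proc-D, proc-B the pool peaks at (5, 2), and each blocked process is short somewhere: proc-F on res2; proc-G on res4.
On the post-grant state, proc-D, proc-B is a maximal run — nothing extends it. Walking it through:
  pool = (3, 0)
  run proc-D (needs (3, 0), free (3, 0)); after release of (1, 1) the pool is (4, 1)
  run proc-B (needs (2, 1), free (4, 1)); after release of (1, 1) the pool is (5, 2)
  proc-F cannot run: need (4, 3) vs free (5, 2) (insufficient res2)
  proc-G cannot run: need (7, 2) vs free (5, 2) (insufficient res4)
Processes that could never finish after the grant: proc-F and proc-G.


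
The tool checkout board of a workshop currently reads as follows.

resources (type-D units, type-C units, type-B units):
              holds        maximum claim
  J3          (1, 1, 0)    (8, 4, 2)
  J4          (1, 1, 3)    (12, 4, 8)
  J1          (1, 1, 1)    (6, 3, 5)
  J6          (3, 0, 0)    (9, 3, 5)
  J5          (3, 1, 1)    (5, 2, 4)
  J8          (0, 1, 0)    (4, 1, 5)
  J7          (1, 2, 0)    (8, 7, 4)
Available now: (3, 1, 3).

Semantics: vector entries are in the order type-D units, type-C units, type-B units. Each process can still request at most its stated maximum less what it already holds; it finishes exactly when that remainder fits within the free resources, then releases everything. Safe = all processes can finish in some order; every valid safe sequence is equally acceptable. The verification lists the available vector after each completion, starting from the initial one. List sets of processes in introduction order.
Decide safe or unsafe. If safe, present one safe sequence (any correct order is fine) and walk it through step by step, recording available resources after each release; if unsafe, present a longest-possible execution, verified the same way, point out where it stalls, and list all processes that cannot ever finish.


SAFE. One safe sequence: J5, J1, J3, J6, J8, J4, J7.
Key observation: the order's first zero-slack moment is J5 ((2, 1, 3) needed, (3, 1, 3) free — a requested resource with nothing to spare).
Walking it through:
  pool = (3, 1, 3)
  J5: need (2, 1, 3) fits (3, 1, 3); releases (3, 1, 1), pool now (6, 2, 4)
  J1: need (5, 2, 4) fits (6, 2, 4); releases (1, 1, 1), pool now (7, 3, 5)
  J3: need (7, 3, 2) fits (7, 3, 5); releases (1, 1, 0), pool now (8, 4, 5)
  J6: need (6, 3, 5) fits (8, 4, 5); releases (3, 0, 0), pool now (11, 4, 5)
  J8: need (4, 0, 5) fits (11, 4, 5); releases (0, 1, 0), pool now (11, 5, 5)
  J4: need (11, 3, 5) fits (11, 5, 5); releases (1, 1, 3), pool now (12, 6, 8)
  J7: need (7, 5, 4) fits (12, 6, 8); releases (1, 2, 0), pool now (13, 8, 8)


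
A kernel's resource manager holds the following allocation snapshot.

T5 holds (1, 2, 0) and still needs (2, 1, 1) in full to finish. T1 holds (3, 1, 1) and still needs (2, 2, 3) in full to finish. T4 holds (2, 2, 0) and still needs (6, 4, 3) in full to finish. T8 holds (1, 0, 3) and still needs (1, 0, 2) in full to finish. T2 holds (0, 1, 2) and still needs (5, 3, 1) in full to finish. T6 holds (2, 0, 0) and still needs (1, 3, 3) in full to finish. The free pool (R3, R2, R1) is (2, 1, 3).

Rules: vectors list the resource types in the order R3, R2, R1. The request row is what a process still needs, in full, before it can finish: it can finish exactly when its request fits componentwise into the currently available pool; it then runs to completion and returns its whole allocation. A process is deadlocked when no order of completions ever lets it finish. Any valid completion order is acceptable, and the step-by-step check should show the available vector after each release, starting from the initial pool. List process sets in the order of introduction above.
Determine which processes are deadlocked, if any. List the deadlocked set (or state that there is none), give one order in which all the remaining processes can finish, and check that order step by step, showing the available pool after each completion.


No process is deadlocked.
Key observation: the pool covers T5 at once, and every later process fits after earlier releases.
A valid finishing order for the others: T5, T8, T1, T2, T4, T6. Walking it through:
  pool = (2, 1, 3)
  run T5 (needs (2, 1, 1), free (2, 1, 3)); after release of (1, 2, 0) the pool is (3, 3, 3)
  run T8 (needs (1, 0, 2), free (3, 3, 3)); after release of (1, 0, 3) the pool is (4, 3, 6)
  run T1 (needs (2, 2, 3), free (4, 3, 6)); after release of (3, 1, 1) the pool is (7, 4, 7)
  run T2 (needs (5, 3, 1), free (7, 4, 7)); after release of (0, 1, 2) the pool is (7, 5, 9)
  run T4 (needs (6, 4, 3), free (7, 5, 9)); after release of (2, 2, 0) the pool is (9, 7, 9)
  run T6 (needs (1, 3, 3), free (9, 7, 9)); after release of (2, 0, 0) the pool is (11, 7, 9)


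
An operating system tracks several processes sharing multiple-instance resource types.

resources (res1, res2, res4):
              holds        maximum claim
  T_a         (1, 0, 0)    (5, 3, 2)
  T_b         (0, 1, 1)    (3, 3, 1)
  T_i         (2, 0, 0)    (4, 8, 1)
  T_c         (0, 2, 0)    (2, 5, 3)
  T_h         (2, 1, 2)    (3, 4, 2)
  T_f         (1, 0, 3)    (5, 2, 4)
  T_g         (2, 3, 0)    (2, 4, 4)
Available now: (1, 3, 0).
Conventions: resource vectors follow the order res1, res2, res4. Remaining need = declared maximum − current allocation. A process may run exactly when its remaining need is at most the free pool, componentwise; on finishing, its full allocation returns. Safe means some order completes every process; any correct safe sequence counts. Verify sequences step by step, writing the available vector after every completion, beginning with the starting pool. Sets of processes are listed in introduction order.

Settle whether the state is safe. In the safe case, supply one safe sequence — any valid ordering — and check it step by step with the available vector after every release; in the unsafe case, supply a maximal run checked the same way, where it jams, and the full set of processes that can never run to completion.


The state is UNSAFE.
Key observation: after T_h, T_b, T_c the pool peaks at (3, 7, 3), and each blocked process is short somewhere: T_a on res1; T_i on res2; T_f on res1; T_g on res4.
The run T_h, T_b, T_c cannot be extended any further. Verifying each step:
  pool = (1, 3, 0)
  T_h: need (1, 3, 0) fits (1, 3, 0); releases (2, 1, 2), pool now (3, 4, 2)
  T_b: need (3, 2, 0) fits (3, 4, 2); releases (0, 1, 1), pool now (3, 5, 3)
  T_c: need (2, 3, 3) fits (3, 5, 3); releases (0, 2, 0), pool now (3, 7, 3)
  T_a still needs (4, 3, 2) but only (3, 7, 3) is free — short on res1
  T_i still needs (2, 8, 1) but only (3, 7, 3) is free — short on res2
  T_f still needs (4, 2, 1) but only (3, 7, 3) is free — short on res1
  T_g still needs (0, 1, 4) but only (3, 7, 3) is free — short on res4
Never able to finish: T_a, T_i, T_f and T_g.


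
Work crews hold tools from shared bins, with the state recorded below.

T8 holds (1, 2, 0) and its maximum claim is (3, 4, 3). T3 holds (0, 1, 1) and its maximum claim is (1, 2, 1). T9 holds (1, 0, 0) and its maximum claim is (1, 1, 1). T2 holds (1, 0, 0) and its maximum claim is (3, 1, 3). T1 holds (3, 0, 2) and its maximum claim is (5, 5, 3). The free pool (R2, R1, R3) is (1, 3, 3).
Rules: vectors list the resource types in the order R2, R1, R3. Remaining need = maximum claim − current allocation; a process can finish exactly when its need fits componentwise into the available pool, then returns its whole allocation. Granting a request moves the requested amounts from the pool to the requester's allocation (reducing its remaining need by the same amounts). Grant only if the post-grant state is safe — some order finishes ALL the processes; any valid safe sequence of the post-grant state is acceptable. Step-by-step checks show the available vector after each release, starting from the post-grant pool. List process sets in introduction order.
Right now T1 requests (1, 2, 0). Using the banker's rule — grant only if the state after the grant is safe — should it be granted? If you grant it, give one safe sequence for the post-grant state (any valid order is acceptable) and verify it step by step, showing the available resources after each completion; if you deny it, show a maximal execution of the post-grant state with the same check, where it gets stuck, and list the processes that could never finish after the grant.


DENY: after the grant no complete ordering would exist.
Key observation: after T9, T3 the pool peaks at (1, 2, 4), and each blocked process is short somewhere: T8 on R2; T2 on R2; T1 on R1.
On the post-grant state, T9, T3 is a maximal run — nothing extends it. Check, step by step:
  pool = (0, 1, 3)
  T9 needs (0, 1, 1) <= (0, 1, 3) -> finishes; pool += (1, 0, 0) = (1, 1, 3)
  T3 needs (1, 1, 0) <= (1, 1, 3) -> finishes; pool += (0, 1, 1) = (1, 2, 4)
  T8 cannot run: need (2, 2, 3) vs free (1, 2, 4) (insufficient R2)
  T2 cannot run: need (2, 1, 3) vs free (1, 2, 4) (insufficient R2)
  T1 cannot run: need (1, 3, 1) vs free (1, 2, 4) (insufficient R1)
Post-grant, the permanently blocked set is T8, T2 and T1.


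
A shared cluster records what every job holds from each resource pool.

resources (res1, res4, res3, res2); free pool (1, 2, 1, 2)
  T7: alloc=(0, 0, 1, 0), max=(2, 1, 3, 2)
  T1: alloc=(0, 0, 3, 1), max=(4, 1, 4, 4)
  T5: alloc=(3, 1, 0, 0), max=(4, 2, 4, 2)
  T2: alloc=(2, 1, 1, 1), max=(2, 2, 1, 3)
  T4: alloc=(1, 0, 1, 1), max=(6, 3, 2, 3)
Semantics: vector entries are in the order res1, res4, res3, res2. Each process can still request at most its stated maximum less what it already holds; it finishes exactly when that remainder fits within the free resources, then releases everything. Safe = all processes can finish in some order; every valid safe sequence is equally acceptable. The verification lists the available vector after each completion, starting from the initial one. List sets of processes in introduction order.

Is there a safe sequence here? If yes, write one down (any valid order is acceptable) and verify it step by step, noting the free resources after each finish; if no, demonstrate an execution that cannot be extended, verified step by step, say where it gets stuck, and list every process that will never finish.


The state is UNSAFE.
Key observation: after T2, T7 the pool peaks at (3, 3, 3, 3), and each blocked process is short somewhere: T1 on res1; T5 on res3; T4 on res1.
A maximal execution: T2, T7 — then nothing else fits. Verifying each step:
  pool = (1, 2, 1, 2)
  T2: need (0, 1, 0, 2) fits (1, 2, 1, 2); releases (2, 1, 1, 1), pool now (3, 3, 2, 3)
  T7: need (2, 1, 2, 2) fits (3, 3, 2, 3); releases (0, 0, 1, 0), pool now (3, 3, 3, 3)
  T1 still needs (4, 1, 1, 3) but only (3, 3, 3, 3) is free — short on res1
  T5 still needs (1, 1, 4, 2) but only (3, 3, 3, 3) is free — short on res3
  T4 still needs (5, 3, 1, 2) but only (3, 3, 3, 3) is free — short on res1
Never able to finish: T1, T5 and T4.


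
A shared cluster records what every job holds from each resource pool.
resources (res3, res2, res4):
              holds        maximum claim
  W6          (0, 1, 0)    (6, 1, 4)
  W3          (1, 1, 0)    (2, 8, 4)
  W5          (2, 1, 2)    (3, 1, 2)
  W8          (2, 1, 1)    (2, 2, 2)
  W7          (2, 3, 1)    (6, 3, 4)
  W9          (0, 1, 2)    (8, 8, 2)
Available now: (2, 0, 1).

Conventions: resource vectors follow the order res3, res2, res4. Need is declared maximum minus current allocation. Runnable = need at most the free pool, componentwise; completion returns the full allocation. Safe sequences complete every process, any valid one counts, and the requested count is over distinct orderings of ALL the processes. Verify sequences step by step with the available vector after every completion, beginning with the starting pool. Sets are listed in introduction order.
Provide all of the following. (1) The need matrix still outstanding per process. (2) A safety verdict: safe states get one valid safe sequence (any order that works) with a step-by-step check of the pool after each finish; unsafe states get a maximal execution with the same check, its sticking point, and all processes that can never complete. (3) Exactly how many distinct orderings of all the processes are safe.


(1) Need matrix, components ordered res3, res2, res4:
  W6: (6, 0, 4)
  W3: (1, 7, 4)
  W5: (1, 0, 0)
  W8: (0, 1, 1)
  W7: (4, 0, 3)
  W9: (8, 7, 0)
(2) UNSAFE.
Key observation: even finishing W5, W8, W6, W7 leaves just (8, 6, 5) free — too little res2 for any of the remaining processes.
Going as far as possible: W5, W8, W6, W7; after that, nothing fits. Verifying each step:
  pool = (2, 0, 1)
  W5: need (1, 0, 0) fits (2, 0, 1); releases (2, 1, 2), pool now (4, 1, 3)
  W8: need (0, 1, 1) fits (4, 1, 3); releases (2, 1, 1), pool now (6, 2, 4)
  W6: need (6, 0, 4) fits (6, 2, 4); releases (0, 1, 0), pool now (6, 3, 4)
  W7: need (4, 0, 3) fits (6, 3, 4); releases (2, 3, 1), pool now (8, 6, 5)
  W3 still needs (1, 7, 4) but only (8, 6, 5) is free — short on res2
  W9 still needs (8, 7, 0) but only (8, 6, 5) is free — short on res2
Never able to finish: W3 and W9.
(3) Exactly 0 of the possible complete orderings are safe sequences.


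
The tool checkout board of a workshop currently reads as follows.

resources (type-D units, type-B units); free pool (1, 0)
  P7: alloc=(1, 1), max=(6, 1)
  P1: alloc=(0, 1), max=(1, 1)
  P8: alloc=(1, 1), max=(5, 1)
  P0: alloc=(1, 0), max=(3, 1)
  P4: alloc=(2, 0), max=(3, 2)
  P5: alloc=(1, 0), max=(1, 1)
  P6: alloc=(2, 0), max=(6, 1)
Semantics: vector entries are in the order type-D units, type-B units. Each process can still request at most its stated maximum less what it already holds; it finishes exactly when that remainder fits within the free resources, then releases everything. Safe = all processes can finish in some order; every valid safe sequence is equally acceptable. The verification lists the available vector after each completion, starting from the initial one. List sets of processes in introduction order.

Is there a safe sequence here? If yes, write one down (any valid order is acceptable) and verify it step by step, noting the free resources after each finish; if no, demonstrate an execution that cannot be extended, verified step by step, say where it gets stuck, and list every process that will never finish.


The state is UNSAFE.
Key observation: after P1, P5, P0 the pool peaks at (3, 1), and each blocked process is short somewhere: P7 on type-D units; P8 on type-D units; P4 on type-B units; P6 on type-D units.
The run P1, P5, P0 cannot be extended any further. Verifying each step:
  pool = (1, 0)
  P1 needs (1, 0) <= (1, 0) -> finishes; pool += (0, 1) = (1, 1)
  P5 needs (0, 1) <= (1, 1) -> finishes; pool += (1, 0) = (2, 1)
  P0 needs (2, 1) <= (2, 1) -> finishes; pool += (1, 0) = (3, 1)
  P7 cannot run: need (5, 0) vs free (3, 1) (insufficient type-D units)
  P8 cannot run: need (4, 0) vs free (3, 1) (insufficient type-D units)
  P4 cannot run: need (1, 2) vs free (3, 1) (insufficient type-B units)
  P6 cannot run: need (4, 1) vs free (3, 1) (insufficient type-D units)
Permanently blocked: P7, P8, P4 and P6.


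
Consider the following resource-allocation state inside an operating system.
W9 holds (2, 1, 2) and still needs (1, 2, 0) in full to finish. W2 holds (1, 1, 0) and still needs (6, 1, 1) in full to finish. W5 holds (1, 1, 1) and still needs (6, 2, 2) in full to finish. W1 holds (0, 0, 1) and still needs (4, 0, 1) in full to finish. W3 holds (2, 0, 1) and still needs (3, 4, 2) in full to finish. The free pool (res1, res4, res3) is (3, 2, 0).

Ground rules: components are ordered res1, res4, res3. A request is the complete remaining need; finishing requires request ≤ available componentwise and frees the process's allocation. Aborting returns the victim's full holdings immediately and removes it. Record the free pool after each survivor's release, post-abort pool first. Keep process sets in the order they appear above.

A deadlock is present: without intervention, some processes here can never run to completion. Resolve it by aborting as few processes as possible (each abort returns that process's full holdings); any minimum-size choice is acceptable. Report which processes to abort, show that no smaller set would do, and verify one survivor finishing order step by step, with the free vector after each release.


Minimum abort set: W2.
Key observation: the deadlocked W3 becomes finishable only because W2 released (1, 1, 0); it completes at step 2 below.
Why nothing smaller works: aborting no one leaves the state deadlocked as given.
One survivor order: W9, W3, W1, W5. Walking it through (post-abort pool first):
  pool = (4, 3, 0)
  W9 needs (1, 2, 0) <= (4, 3, 0) -> finishes; pool += (2, 1, 2) = (6, 4, 2)
  W3 needs (3, 4, 2) <= (6, 4, 2) -> finishes; pool += (2, 0, 1) = (8, 4, 3)
  W1 needs (4, 0, 1) <= (8, 4, 3) -> finishes; pool += (0, 0, 1) = (8, 4, 4)
  W5 needs (6, 2, 2) <= (8, 4, 4) -> finishes; pool += (1, 1, 1) = (9, 5, 5)


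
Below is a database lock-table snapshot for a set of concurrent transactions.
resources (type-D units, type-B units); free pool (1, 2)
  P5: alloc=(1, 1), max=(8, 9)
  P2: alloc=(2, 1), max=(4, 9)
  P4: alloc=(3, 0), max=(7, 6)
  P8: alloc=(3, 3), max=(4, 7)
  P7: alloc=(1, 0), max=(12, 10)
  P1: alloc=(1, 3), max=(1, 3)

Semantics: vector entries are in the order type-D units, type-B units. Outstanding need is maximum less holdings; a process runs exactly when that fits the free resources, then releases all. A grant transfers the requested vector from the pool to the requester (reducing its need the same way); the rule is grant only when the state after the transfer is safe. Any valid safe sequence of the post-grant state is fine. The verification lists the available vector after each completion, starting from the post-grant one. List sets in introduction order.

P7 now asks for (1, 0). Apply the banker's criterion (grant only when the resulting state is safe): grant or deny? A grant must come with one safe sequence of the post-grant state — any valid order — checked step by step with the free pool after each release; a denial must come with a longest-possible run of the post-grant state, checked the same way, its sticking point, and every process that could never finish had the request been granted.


GRANT — the state after the grant stays safe, e.g. via P1, P8, P2, P4, P5, P7.
Key observation: with (0, 2) left after the transfer, P1 can run at once — the state stays safe.
Step-by-step check of the post-grant state:
  pool = (0, 2)
  run P1 (needs (0, 0), free (0, 2)); after release of (1, 3) the pool is (1, 5)
  run P8 (needs (1, 4), free (1, 5)); after release of (3, 3) the pool is (4, 8)
  run P2 (needs (2, 8), free (4, 8)); after release of (2, 1) the pool is (6, 9)
  run P4 (needs (4, 6), free (6, 9)); after release of (3, 0) the pool is (9, 9)
  run P5 (needs (7, 8), free (9, 9)); after release of (1, 1) the pool is (10, 10)
  run P7 (needs (10, 10), free (10, 10)); after release of (2, 0) the pool is (12, 10)


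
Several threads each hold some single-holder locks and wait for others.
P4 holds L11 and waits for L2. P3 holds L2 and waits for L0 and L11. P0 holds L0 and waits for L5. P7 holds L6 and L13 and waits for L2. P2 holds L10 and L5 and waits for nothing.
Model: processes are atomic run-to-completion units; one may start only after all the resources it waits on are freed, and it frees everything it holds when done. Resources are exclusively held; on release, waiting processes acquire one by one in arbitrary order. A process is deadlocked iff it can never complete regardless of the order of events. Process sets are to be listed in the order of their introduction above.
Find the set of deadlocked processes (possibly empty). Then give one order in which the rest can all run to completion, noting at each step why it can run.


Deadlocked: P4, P3 and P7.
Key observation: the cycle P4 -> P3 -> P4 can never break — each member waits on the next; P7 waits into the deadlock from upstream.
The rest can finish in the order P2, P0.
Walking it through:
  P2 waits on nothing -> runs at once and releases L10 and L5
  P0: everything it awaited (L5) is free; runs, freeing L0


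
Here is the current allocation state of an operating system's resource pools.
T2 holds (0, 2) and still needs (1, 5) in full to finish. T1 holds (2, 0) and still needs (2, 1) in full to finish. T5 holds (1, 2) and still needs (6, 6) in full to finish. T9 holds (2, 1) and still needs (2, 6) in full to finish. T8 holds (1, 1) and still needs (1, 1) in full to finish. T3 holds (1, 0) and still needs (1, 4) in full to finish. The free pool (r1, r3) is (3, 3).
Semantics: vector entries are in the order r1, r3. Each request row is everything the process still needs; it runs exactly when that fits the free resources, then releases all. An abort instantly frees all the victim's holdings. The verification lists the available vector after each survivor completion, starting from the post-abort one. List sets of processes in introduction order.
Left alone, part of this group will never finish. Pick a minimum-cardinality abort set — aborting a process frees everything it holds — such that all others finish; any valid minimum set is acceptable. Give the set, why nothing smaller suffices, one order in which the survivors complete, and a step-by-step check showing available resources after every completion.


Minimum abort set: T9.
Key observation: T2 could never have finished before the abort; with (2, 1) returned by T9, it fits at step 3.
Why nothing smaller works: aborting no one leaves the state deadlocked as given.
Survivors finish in the order: T3, T8, T2, T5, T1. Walking it through (pool after the aborts first):
  pool = (5, 4)
  run T3 (needs (1, 4), free (5, 4)); after release of (1, 0) the pool is (6, 4)
  run T8 (needs (1, 1), free (6, 4)); after release of (1, 1) the pool is (7, 5)
  run T2 (needs (1, 5), free (7, 5)); after release of (0, 2) the pool is (7, 7)
  run T5 (needs (6, 6), free (7, 7)); after release of (1, 2) the pool is (8, 9)
  run T1 (needs (2, 1), free (8, 9)); after release of (2, 0) the pool is (10, 9)


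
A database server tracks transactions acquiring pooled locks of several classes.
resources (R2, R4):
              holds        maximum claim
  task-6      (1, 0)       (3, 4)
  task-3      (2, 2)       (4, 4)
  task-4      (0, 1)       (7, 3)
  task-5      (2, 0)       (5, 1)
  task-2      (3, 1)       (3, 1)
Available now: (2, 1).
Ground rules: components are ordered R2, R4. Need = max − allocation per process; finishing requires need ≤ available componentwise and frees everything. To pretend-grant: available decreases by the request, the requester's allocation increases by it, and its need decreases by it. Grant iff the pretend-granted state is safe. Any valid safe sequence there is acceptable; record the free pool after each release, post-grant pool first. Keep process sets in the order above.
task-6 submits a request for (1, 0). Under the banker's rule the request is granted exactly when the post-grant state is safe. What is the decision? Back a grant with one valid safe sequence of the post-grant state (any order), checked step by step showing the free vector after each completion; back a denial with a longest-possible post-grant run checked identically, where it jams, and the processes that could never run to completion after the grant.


GRANT: granting preserves safety; a valid post-grant sequence is task-2, task-5, task-3, task-4, task-6.
Key observation: post-grant, (1, 1) remains, and an order beginning with task-2 completes everyone.
Verifying the post-grant state step by step:
  pool = (1, 1)
  run task-2 (needs (0, 0), free (1, 1)); after release of (3, 1) the pool is (4, 2)
  run task-5 (needs (3, 1), free (4, 2)); after release of (2, 0) the pool is (6, 2)
  run task-3 (needs (2, 2), free (6, 2)); after release of (2, 2) the pool is (8, 4)
  run task-4 (needs (7, 2), free (8, 4)); after release of (0, 1) the pool is (8, 5)
  run task-6 (needs (1, 4), free (8, 5)); after release of (2, 0) the pool is (10, 5)


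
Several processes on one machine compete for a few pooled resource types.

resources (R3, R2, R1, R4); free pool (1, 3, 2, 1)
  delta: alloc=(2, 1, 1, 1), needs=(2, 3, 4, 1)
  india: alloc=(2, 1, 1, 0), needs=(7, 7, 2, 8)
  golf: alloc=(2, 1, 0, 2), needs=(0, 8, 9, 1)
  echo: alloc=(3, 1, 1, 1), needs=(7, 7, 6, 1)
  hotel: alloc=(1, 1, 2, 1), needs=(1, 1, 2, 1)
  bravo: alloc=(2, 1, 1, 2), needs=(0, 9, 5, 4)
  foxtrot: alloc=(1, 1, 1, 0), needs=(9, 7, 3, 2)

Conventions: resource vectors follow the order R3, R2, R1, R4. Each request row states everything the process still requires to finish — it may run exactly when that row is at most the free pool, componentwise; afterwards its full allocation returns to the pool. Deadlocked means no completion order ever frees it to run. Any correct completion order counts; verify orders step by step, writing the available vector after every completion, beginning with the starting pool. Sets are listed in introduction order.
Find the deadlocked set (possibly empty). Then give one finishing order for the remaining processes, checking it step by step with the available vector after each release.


The deadlocked set is india, golf, echo, bravo and foxtrot.
Key observation: no order helps: past hotel, delta, the free pool tops out at (4, 5, 5, 3), below what each blocked process needs in R2.
One completion order for the rest: hotel, delta. Verifying each step:
  pool = (1, 3, 2, 1)
  hotel needs (1, 1, 2, 1) <= (1, 3, 2, 1) -> finishes; pool += (1, 1, 2, 1) = (2, 4, 4, 2)
  delta needs (2, 3, 4, 1) <= (2, 4, 4, 2) -> finishes; pool += (2, 1, 1, 1) = (4, 5, 5, 3)
The stuck group stays short no matter what:
  india cannot run: need (7, 7, 2, 8) vs free (4, 5, 5, 3) (insufficient R3, R2 and R4)
  golf cannot run: need (0, 8, 9, 1) vs free (4, 5, 5, 3) (insufficient R2 and R1)
  echo cannot run: need (7, 7, 6, 1) vs free (4, 5, 5, 3) (insufficient R3, R2 and R1)
  bravo cannot run: need (0, 9, 5, 4) vs free (4, 5, 5, 3) (insufficient R2 and R4)
  foxtrot cannot run: need (9, 7, 3, 2) vs free (4, 5, 5, 3) (insufficient R3 and R2)


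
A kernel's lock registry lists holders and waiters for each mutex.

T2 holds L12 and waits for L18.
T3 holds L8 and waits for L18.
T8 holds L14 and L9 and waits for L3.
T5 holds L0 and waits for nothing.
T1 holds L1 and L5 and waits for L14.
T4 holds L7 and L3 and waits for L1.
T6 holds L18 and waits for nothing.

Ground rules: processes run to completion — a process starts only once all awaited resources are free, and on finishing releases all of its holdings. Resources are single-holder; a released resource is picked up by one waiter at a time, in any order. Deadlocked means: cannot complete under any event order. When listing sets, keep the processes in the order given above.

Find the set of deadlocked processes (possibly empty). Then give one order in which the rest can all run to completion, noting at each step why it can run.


Deadlocked: T8, T1 and T4.
Key observation: along T8 -> T4 -> T1 -> T8, each member waits on what the next one holds — a deadlock; no other process is dragged down with it.
A valid finishing order for the others: T6, T3, T5, T2.
Step-by-step check:
  T6 waits on nothing -> runs at once and releases L18
  run T3 (all its waits — L18 — are resolved); releases L8
  T5 waits on nothing -> runs at once and releases L0
  run T2 (all its waits — L18 — are resolved); releases L12


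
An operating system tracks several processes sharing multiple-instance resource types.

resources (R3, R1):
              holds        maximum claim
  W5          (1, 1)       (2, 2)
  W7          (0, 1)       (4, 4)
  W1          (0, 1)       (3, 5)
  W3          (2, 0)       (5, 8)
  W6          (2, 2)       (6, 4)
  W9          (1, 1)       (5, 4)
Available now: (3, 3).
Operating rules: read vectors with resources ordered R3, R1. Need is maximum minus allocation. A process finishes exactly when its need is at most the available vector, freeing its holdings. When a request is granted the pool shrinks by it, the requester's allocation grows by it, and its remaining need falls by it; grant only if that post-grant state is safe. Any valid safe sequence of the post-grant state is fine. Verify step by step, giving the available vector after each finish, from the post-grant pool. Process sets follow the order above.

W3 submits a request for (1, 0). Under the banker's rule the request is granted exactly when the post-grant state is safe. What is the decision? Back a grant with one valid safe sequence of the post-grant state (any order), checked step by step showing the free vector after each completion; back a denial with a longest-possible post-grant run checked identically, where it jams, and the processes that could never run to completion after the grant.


DENY: after the grant no complete ordering would exist.
Key observation: after W5, W1 the pool peaks at (3, 5), and each blocked process is short somewhere: W7 on R3; W3 on R1; W6 on R3; W9 on R3.
Pretend the grant happened; the run W5, W1 goes as far as possible. Check, step by step:
  pool = (2, 3)
  run W5 (needs (1, 1), free (2, 3)); after release of (1, 1) the pool is (3, 4)
  run W1 (needs (3, 4), free (3, 4)); after release of (0, 1) the pool is (3, 5)
  blocked: W7 wants (4, 3), pool (3, 5) — not enough R3
  blocked: W3 wants (2, 8), pool (3, 5) — not enough R1
  blocked: W6 wants (4, 2), pool (3, 5) — not enough R3
  blocked: W9 wants (4, 3), pool (3, 5) — not enough R3
Post-grant, the permanently blocked set is W7, W3, W6 and W9.


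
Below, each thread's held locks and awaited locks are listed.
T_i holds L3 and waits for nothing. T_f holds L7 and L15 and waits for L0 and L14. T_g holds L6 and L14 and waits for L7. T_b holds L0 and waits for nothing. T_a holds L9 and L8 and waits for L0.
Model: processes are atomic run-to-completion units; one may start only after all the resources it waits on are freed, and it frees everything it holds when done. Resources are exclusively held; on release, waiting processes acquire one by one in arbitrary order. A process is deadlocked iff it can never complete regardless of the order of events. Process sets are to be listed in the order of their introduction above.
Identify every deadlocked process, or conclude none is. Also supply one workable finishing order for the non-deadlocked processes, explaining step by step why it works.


Deadlocked set: T_f and T_g.
Key observation: nobody on the ring T_f -> T_g -> T_f can start until another member finishes, which never happens; no other process is dragged down with it.
A valid finishing order for the others: T_b, T_a, T_i.
Check, step by step:
  T_b: no waits; runs immediately, freeing L0
  T_a waits on L0 — all released -> runs and releases L9 and L8
  T_i: no waits; runs immediately, freeing L3


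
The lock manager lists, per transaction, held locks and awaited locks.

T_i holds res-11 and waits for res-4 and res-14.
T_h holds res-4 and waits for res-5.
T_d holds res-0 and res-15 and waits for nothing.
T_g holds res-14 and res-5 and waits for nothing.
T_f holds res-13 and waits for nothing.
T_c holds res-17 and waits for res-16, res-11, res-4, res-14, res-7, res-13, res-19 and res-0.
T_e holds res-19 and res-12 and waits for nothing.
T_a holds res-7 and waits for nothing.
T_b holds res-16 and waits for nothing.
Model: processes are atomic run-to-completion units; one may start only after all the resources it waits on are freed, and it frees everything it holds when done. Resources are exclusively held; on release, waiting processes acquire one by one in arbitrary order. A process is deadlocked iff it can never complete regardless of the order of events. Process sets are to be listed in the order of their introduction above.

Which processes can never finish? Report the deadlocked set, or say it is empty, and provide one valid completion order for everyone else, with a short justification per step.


The deadlocked set is empty.
Key observation: no waiting chain loops back on itself — every chain ends at a process that waits on nothing, so everyone eventually runs.
One completion order for the rest: T_b, T_g, T_a, T_d, T_h, T_i, T_e, T_f, T_c.
Walking it through:
  run T_b (it waits on nothing); releases res-16
  run T_g (it waits on nothing); releases res-14 and res-5
  run T_a (it waits on nothing); releases res-7
  run T_d (it waits on nothing); releases res-0 and res-15
  run T_h (all its waits — res-5 — are resolved); releases res-4
  run T_i (all its waits — res-4 and res-14 — are resolved); releases res-11
  run T_e (it waits on nothing); releases res-19 and res-12
  run T_f (it waits on nothing); releases res-13
  run T_c (all its waits — res-16, res-11, res-4, res-14, res-7, res-13, res-19 and res-0 — are resolved); releases res-17


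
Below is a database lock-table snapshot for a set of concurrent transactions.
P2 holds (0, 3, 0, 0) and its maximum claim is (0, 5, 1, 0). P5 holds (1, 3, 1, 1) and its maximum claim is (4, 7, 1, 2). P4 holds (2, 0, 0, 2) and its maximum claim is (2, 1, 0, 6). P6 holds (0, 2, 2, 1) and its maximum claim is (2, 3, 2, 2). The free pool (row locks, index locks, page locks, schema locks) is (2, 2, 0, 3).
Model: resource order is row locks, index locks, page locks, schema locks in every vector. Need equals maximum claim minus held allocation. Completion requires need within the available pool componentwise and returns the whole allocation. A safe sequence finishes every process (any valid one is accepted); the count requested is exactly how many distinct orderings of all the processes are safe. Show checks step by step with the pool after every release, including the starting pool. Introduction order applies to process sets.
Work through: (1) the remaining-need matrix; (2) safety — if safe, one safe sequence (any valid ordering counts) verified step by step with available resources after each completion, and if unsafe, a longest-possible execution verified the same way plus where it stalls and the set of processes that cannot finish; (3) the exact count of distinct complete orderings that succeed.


(1) Outstanding need per process (order row locks, index locks, page locks, schema locks):
  P2: (0, 2, 1, 0)
  P5: (3, 4, 0, 1)
  P4: (0, 1, 0, 4)
  P6: (2, 1, 0, 1)
(2) SAFE. One safe sequence: P6, P4, P5, P2.
Key observation: at P6 the run first touches a limit — (2, 1, 0, 1) against (2, 2, 0, 3), exact on a resource it actually requests.
Verifying each step:
  pool = (2, 2, 0, 3)
  P6: need (2, 1, 0, 1) fits (2, 2, 0, 3); releases (0, 2, 2, 1), pool now (2, 4, 2, 4)
  P4: need (0, 1, 0, 4) fits (2, 4, 2, 4); releases (2, 0, 0, 2), pool now (4, 4, 2, 6)
  P5: need (3, 4, 0, 1) fits (4, 4, 2, 6); releases (1, 3, 1, 1), pool now (5, 7, 3, 7)
  P2: need (0, 2, 1, 0) fits (5, 7, 3, 7); releases (0, 3, 0, 0), pool now (5, 10, 3, 7)
(3) Precisely 3 of the possible complete orderings are safe sequences.


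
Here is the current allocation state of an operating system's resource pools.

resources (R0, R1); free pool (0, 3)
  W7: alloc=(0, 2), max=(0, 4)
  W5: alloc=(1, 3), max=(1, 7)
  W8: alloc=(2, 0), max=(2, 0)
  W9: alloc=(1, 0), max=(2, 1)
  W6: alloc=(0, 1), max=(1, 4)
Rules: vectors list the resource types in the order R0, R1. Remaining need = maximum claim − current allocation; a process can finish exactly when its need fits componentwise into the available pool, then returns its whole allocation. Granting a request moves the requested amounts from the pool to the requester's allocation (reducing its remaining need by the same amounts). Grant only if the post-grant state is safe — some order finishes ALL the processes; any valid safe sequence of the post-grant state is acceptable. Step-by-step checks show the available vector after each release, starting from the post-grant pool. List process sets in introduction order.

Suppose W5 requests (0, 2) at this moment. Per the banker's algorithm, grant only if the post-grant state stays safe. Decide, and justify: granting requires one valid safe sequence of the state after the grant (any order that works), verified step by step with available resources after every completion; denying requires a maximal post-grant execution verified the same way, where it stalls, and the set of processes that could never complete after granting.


DENY. Granting would leave the state unsafe.
Key observation: the wall is R1: completing W8, W9 brings the pool only to (3, 1), and all the rest need more.
On the post-grant state, W8, W9 is a maximal run — nothing extends it. Step-by-step check:
  pool = (0, 1)
  run W8 (needs (0, 0), free (0, 1)); after release of (2, 0) the pool is (2, 1)
  run W9 (needs (1, 1), free (2, 1)); after release of (1, 0) the pool is (3, 1)
  W7 still needs (0, 2) but only (3, 1) is free — short on R1
  W5 still needs (0, 2) but only (3, 1) is free — short on R1
  W6 still needs (1, 3) but only (3, 1) is free — short on R1
Had the request been granted, W7, W5 and W6 could never finish.
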